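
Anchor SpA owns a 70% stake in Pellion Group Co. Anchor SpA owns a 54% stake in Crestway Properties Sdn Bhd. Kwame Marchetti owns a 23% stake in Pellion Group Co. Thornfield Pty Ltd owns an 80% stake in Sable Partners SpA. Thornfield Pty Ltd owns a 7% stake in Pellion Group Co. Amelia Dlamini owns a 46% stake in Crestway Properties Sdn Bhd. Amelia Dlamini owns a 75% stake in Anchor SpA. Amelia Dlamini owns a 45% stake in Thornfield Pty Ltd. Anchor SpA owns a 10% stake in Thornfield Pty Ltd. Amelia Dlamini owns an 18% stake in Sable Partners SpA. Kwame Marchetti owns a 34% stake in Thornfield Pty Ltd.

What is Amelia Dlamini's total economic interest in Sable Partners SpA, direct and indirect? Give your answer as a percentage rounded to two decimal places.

60.00%

Amelia reaches Sable along 3 paths.
Via Thornfield: 45% × 80% = 36%.
Via Anchor → Thornfield: 75% × 10% × 80% = 6%.
Direct stake: 18% = 18%.
Total: 36% + 6% + 18% = 60%.
Rounded: 60.00%.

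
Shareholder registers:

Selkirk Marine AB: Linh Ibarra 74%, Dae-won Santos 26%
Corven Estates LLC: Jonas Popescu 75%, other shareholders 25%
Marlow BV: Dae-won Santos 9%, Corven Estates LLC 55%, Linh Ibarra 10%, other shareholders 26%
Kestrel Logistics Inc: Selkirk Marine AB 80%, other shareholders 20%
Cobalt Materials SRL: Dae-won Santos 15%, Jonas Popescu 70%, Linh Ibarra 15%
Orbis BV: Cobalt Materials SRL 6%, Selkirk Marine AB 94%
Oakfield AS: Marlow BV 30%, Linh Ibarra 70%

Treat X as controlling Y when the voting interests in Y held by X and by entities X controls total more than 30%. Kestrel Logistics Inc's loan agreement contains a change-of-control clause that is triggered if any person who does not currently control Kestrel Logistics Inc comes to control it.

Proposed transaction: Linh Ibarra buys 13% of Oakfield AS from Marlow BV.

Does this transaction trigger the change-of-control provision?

No

The purchase adds only to Linh's holdings (Marlow's stake shrinks), so Linh is the only person who could newly come to control Kestrel.
Linh holds 74% of Selkirk, so Linh controls Selkirk.
Selkirk holds 80% of Kestrel, so Linh controls Kestrel.
So Linh already controls Kestrel before the transaction.
After the purchase, Linh's direct stake in Oakfield rises to 70% + 13% = 83%, and Marlow's stake falls to 17%.
Linh controlled Kestrel already, so this is not a new person acquiring control; every other person's position is unchanged or reduced.
No new person acquires control, so the clause is not triggered.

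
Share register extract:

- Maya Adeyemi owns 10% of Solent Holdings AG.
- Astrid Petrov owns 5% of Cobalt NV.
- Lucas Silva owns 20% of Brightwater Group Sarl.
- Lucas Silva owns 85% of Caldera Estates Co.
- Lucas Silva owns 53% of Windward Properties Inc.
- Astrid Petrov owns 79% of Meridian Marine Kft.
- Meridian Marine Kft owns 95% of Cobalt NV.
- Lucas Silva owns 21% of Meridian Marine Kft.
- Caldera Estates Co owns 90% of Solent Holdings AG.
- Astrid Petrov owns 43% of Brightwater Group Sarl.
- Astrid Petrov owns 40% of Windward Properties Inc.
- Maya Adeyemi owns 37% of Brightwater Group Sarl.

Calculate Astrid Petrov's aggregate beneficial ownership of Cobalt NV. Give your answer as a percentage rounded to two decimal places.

Astrid reaches Cobalt along 2 paths.
Direct stake: 5% = 5%.
Via Meridian: 79% × 95% = 75.05%.
Total: 5% + 75.05% = 80.05%.

80.05%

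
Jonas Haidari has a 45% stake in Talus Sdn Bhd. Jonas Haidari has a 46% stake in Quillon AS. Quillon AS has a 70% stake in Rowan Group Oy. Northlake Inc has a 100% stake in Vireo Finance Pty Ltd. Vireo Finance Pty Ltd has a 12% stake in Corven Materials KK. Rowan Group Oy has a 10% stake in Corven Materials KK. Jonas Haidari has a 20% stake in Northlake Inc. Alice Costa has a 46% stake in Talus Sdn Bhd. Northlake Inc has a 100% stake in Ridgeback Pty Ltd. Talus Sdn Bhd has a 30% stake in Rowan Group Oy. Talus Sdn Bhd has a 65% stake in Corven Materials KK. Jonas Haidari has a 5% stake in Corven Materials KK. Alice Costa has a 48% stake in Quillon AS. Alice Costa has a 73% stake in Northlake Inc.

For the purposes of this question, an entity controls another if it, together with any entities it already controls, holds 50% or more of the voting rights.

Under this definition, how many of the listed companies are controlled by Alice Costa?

3

Alice holds 73% of Northlake, so Alice controls Northlake.
Northlake holds 100% of Ridgeback, so Alice controls Ridgeback.
Northlake holds 100% of Vireo, so Alice controls Vireo.
No other company's threshold is met.
Alice controls 3 companies.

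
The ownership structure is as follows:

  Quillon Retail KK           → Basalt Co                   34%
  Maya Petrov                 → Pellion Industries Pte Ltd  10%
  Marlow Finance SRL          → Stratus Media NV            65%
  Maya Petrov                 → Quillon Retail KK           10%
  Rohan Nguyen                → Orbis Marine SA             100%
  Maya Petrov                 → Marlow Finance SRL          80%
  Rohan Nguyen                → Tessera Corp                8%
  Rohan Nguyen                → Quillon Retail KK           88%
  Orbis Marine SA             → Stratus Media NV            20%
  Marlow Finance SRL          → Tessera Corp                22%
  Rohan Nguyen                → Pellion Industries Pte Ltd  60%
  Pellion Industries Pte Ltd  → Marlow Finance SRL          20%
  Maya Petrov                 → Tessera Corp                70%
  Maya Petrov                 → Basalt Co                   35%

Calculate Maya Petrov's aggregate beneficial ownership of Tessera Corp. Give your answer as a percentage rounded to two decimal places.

Maya reaches Tessera along 3 paths.
Via Marlow: 80% × 22% = 17.6%.
Via Pellion → Marlow: 10% × 20% × 22% = 0.44%.
Direct stake: 70% = 70%.
Total: 17.6% + 0.44% + 70% = 88.04%.

88.04%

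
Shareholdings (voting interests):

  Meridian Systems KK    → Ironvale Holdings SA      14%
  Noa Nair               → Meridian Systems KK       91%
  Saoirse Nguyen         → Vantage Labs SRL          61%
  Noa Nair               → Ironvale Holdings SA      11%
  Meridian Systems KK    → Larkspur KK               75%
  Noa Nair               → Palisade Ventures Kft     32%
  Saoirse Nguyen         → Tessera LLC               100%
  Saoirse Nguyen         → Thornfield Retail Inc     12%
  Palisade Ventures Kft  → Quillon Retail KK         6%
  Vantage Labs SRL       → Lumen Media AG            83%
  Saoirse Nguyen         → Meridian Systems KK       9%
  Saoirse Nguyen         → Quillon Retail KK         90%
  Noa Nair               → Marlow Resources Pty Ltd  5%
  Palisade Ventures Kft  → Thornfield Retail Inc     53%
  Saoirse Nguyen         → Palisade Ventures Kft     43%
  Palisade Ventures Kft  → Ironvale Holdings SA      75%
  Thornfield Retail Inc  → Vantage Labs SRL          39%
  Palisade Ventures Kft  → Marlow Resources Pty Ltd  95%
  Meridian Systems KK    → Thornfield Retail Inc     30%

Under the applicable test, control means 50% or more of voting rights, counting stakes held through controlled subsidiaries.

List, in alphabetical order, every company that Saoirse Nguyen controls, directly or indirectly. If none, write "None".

Saoirse holds 90% of Quillon, so Saoirse controls Quillon.
Saoirse holds 61% of Vantage, so Saoirse controls Vantage.
Saoirse holds 100% of Tessera, so Saoirse controls Tessera.
Vantage holds 83% of Lumen, so Saoirse controls Lumen.
No other company's threshold is met.

Lumen Media AG, Quillon Retail KK, Tessera LLC, Vantage Labs SRL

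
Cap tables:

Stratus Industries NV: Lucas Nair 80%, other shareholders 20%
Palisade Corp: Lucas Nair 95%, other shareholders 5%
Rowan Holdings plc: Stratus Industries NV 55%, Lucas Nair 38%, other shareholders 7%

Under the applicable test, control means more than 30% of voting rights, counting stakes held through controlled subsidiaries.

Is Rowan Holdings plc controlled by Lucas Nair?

Yes

Lucas holds 80% of Stratus, so Lucas controls Stratus.
Stratus and Lucas together hold 55% + 38% = 93% of Rowan, so Lucas controls Rowan.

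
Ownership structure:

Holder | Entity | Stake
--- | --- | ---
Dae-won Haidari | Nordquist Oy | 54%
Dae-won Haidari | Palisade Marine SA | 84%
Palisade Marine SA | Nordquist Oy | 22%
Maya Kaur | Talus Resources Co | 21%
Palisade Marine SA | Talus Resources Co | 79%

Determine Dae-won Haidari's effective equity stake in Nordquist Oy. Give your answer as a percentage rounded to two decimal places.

72.48%

Dae-won reaches Nordquist along 2 paths.
Direct stake: 54% = 54%.
Via Palisade: 84% × 22% = 18.48%.
Total: 54% + 18.48% = 72.48%.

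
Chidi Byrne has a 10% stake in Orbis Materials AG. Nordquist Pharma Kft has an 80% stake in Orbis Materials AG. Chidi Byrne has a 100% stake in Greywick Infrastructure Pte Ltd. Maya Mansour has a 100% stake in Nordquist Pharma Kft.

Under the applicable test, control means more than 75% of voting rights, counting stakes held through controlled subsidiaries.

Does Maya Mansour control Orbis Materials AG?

Yes

Maya holds 100% of Nordquist, so Maya controls Nordquist.
Nordquist holds 80% of Orbis, so Maya controls Orbis.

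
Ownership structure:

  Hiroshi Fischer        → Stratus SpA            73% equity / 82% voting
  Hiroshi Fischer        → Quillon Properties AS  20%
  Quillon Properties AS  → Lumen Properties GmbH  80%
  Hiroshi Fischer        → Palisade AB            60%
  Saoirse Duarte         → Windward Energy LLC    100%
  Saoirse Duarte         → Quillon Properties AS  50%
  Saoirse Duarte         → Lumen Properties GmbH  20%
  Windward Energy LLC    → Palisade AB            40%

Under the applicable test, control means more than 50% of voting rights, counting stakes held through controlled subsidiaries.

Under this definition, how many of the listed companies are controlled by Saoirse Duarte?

Saoirse holds 100% of Windward, so Saoirse controls Windward.
No other company's threshold is met.
Saoirse controls 1 company.

1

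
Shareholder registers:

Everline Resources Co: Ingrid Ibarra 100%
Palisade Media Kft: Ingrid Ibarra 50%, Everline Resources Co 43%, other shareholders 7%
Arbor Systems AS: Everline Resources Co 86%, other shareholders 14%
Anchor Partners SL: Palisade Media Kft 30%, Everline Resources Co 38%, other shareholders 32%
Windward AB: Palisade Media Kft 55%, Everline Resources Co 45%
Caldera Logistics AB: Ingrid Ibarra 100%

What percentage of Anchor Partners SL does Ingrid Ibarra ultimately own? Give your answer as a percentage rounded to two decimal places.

65.90%

Ingrid reaches Anchor along 3 paths.
Via Palisade: 50% × 30% = 15%.
Via Everline → Palisade: 100% × 43% × 30% = 12.9%.
Via Everline: 100% × 38% = 38%.
Total: 15% + 12.9% + 38% = 65.9%.
Rounded: 65.90%.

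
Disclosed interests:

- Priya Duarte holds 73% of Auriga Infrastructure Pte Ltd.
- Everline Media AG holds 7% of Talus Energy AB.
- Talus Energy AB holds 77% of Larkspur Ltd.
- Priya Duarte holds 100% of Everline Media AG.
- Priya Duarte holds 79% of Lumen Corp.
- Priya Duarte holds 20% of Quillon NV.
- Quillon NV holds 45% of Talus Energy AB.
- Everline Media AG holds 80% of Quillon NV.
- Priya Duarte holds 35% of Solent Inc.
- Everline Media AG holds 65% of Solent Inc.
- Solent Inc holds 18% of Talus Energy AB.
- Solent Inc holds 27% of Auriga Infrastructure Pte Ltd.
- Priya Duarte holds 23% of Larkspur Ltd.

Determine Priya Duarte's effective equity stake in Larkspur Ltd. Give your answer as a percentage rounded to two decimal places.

76.90%

Priya reaches Larkspur along 6 paths.
Via Quillon → Talus: 20% × 45% × 77% = 6.93%.
Via Everline → Quillon → Talus: 100% × 80% × 45% × 77% = 27.72%.
Via Everline → Solent → Talus: 100% × 65% × 18% × 77% = 9.009%.
Via Solent → Talus: 35% × 18% × 77% = 4.851%.
Via Everline → Talus: 100% × 7% × 77% = 5.39%.
Direct stake: 23% = 23%.
Total: 6.93% + 27.72% + 9.009% + 4.851% + 5.39% + 23% = 76.9%.
Rounded: 76.90%.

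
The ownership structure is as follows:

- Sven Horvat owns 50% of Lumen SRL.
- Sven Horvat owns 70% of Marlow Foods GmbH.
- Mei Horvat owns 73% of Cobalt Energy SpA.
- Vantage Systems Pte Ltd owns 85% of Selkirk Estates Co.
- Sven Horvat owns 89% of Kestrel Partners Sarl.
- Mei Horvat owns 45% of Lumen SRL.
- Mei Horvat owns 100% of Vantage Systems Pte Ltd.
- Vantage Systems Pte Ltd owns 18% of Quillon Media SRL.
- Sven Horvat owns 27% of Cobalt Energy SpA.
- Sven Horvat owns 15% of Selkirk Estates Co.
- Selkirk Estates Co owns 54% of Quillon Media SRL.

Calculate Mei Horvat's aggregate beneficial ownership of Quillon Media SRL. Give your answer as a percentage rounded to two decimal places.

63.90%

Mei reaches Quillon along 2 paths.
Via Vantage → Selkirk: 100% × 85% × 54% = 45.9%.
Via Vantage: 100% × 18% = 18%.
Total: 45.9% + 18% = 63.9%.
Rounded: 63.90%.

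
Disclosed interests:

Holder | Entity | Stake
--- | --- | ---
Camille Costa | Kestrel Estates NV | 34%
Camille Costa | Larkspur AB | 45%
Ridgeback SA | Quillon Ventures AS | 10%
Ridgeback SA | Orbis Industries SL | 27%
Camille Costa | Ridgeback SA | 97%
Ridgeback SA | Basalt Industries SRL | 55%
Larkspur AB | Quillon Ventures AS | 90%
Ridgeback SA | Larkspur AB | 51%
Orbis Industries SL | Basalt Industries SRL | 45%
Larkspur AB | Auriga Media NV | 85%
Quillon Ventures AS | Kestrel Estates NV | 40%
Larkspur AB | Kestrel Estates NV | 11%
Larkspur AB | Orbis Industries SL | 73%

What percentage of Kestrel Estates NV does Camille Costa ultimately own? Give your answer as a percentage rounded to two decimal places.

Camille reaches Kestrel along 6 paths.
Via Ridgeback → Quillon: 97% × 10% × 40% = 3.88%.
Via Larkspur → Quillon: 45% × 90% × 40% = 16.2%.
Via Ridgeback → Larkspur → Quillon: 97% × 51% × 90% × 40% = 17.8092%.
Direct stake: 34% = 34%.
Via Larkspur: 45% × 11% = 4.95%.
Via Ridgeback → Larkspur: 97% × 51% × 11% = 5.4417%.
Total: 3.88% + 16.2% + 17.8092% + 34% + 4.95% + 5.4417% = 82.2809%.
Rounded: 82.28%.

82.28%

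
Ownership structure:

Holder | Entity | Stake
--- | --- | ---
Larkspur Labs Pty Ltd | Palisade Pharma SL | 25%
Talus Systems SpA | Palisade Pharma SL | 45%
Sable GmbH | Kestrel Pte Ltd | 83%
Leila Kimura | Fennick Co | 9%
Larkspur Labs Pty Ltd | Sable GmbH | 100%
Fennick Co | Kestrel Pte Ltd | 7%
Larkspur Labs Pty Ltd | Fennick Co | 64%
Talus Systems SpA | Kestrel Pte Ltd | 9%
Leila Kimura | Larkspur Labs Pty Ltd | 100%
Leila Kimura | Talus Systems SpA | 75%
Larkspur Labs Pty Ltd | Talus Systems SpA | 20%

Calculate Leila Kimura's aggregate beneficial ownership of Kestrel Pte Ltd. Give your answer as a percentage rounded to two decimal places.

Leila reaches Kestrel along 5 paths.
Via Larkspur → Sable: 100% × 100% × 83% = 83%.
Via Larkspur → Fennick: 100% × 64% × 7% = 4.48%.
Via Fennick: 9% × 7% = 0.63%.
Via Larkspur → Talus: 100% × 20% × 9% = 1.8%.
Via Talus: 75% × 9% = 6.75%.
Total: 83% + 4.48% + 0.63% + 1.8% + 6.75% = 96.66%.

96.66%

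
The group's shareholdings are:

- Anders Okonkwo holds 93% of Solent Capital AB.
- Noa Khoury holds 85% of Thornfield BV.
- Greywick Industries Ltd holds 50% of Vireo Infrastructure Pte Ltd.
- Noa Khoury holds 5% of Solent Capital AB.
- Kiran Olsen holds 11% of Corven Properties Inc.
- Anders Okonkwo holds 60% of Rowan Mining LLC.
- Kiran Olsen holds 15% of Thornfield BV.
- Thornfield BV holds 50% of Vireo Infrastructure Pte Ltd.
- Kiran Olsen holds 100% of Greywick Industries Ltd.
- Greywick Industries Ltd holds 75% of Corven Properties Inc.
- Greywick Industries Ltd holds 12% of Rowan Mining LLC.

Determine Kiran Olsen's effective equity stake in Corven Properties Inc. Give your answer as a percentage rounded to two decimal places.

86.00%

Kiran reaches Corven along 2 paths.
Via Greywick: 100% × 75% = 75%.
Direct stake: 11% = 11%.
Total: 75% + 11% = 86%.
Rounded: 86.00%.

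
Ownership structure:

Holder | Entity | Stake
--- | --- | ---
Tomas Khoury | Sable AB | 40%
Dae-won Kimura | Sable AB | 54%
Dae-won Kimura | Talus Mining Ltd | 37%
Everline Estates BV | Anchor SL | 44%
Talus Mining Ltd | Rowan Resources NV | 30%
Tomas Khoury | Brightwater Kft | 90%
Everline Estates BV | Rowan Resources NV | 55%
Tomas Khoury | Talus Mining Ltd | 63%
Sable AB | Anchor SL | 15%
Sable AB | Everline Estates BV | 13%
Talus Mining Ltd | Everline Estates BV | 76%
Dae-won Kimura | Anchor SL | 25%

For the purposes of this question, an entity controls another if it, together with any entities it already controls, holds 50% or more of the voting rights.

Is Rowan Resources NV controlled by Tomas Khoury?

Yes

Tomas holds 63% of Talus, so Tomas controls Talus.
Talus holds 76% of Everline, so Tomas controls Everline.
Talus and Everline together hold 30% + 55% = 85% of Rowan, so Tomas controls Rowan.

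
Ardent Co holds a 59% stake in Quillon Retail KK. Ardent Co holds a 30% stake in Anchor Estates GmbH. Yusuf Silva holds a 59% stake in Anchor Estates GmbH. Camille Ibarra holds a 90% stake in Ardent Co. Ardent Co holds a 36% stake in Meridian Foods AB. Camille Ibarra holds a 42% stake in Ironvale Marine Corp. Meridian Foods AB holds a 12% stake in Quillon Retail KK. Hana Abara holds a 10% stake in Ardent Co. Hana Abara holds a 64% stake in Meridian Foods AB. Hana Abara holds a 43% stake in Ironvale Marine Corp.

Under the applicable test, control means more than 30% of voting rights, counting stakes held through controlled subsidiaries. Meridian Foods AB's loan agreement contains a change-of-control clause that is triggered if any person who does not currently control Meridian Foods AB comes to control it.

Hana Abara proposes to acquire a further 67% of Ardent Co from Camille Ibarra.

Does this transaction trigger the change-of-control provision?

No

The purchase adds only to Hana's holdings (Camille's stake shrinks), so Hana is the only person who could newly come to control Meridian.
Hana holds 64% of Meridian, so Hana controls Meridian.
So Hana already controls Meridian before the transaction.
After the purchase, Hana's direct stake in Ardent rises to 10% + 67% = 77%, and Camille's stake falls to 23%.
Hana controlled Meridian already, so this is not a new person acquiring control; every other person's position is unchanged or reduced.
No new person acquires control, so the clause is not triggered.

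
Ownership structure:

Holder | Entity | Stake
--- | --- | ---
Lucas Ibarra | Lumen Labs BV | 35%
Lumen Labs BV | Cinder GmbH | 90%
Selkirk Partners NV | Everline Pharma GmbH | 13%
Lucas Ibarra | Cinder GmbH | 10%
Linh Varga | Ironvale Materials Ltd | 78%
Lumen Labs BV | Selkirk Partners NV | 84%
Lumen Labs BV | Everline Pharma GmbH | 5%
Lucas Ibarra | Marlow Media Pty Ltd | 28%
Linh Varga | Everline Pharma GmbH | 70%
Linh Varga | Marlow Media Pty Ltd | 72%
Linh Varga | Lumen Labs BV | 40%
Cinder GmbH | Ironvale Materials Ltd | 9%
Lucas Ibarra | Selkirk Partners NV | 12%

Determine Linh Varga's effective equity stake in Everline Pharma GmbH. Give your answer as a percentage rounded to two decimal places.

Linh reaches Everline along 3 paths.
Via Lumen → Selkirk: 40% × 84% × 13% = 4.368%.
Direct stake: 70% = 70%.
Via Lumen: 40% × 5% = 2%.
Total: 4.368% + 70% + 2% = 76.368%.
Rounded: 76.37%.

76.37%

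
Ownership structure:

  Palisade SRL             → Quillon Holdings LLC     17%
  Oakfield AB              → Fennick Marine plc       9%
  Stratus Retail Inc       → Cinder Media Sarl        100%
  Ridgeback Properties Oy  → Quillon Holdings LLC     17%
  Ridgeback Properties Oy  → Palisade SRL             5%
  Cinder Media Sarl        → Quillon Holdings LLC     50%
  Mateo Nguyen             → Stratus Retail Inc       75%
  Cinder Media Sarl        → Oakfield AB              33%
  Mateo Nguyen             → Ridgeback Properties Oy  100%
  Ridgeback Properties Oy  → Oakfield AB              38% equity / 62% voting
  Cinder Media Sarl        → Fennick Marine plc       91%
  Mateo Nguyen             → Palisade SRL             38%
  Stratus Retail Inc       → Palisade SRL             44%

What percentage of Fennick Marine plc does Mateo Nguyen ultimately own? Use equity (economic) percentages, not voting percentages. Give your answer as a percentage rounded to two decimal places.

Mateo reaches Fennick along 3 paths.
Via Stratus → Cinder: 75% × 100% × 91% = 68.25%.
Via Stratus → Cinder → Oakfield: 75% × 100% × 33% × 9% = 2.2275%.
Via Ridgeback → Oakfield: 100% × 38% × 9% = 3.42%.
Total: 68.25% + 2.2275% + 3.42% = 73.8975%.
Rounded: 73.90%.

73.90%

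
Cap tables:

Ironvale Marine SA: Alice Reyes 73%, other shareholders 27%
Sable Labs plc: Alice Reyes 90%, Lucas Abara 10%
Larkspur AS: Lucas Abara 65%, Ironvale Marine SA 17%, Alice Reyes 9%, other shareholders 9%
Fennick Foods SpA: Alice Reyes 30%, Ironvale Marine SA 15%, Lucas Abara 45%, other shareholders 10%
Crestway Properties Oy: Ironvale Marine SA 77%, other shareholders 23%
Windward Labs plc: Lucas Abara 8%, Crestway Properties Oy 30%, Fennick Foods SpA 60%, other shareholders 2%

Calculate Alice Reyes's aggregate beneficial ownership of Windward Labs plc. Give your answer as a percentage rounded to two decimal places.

41.43%

Alice reaches Windward along 3 paths.
Via Ironvale → Crestway: 73% × 77% × 30% = 16.863%.
Via Fennick: 30% × 60% = 18%.
Via Ironvale → Fennick: 73% × 15% × 60% = 6.57%.
Total: 16.863% + 18% + 6.57% = 41.433%.
Rounded: 41.43%.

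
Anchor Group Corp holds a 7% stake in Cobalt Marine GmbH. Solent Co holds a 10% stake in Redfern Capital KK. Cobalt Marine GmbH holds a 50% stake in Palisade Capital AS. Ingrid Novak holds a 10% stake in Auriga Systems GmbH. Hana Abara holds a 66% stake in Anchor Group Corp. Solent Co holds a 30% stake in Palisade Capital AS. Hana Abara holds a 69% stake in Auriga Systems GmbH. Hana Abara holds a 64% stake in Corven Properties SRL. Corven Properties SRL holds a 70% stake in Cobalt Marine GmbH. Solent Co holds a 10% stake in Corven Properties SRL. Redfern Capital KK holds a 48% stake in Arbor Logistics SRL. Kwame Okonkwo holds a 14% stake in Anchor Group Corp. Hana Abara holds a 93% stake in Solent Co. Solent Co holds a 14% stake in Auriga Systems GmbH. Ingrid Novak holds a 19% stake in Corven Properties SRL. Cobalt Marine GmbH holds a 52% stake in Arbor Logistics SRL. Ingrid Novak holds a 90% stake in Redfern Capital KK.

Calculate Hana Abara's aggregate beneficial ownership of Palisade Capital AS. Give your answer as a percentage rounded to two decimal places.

Hana reaches Palisade along 4 paths.
Via Solent: 93% × 30% = 27.9%.
Via Corven → Cobalt: 64% × 70% × 50% = 22.4%.
Via Solent → Corven → Cobalt: 93% × 10% × 70% × 50% = 3.255%.
Via Anchor → Cobalt: 66% × 7% × 50% = 2.31%.
Total: 27.9% + 22.4% + 3.255% + 2.31% = 55.865%.
Rounded: 55.87%.

55.87%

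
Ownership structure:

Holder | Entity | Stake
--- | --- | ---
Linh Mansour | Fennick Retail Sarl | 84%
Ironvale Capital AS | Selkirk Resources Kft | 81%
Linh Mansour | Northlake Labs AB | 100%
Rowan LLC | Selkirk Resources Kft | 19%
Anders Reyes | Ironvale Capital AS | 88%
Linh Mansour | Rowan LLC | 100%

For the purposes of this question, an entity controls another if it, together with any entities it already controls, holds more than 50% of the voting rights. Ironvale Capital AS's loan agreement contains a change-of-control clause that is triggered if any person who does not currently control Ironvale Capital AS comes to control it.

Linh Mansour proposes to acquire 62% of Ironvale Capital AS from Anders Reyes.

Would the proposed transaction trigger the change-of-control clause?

Yes

The purchase adds only to Linh's holdings (Anders's stake shrinks), so Linh is the only person who could newly come to control Ironvale.
Linh holds 100% of Northlake, so Linh controls Northlake.
Linh holds 100% of Rowan, so Linh controls Rowan.
Linh holds 84% of Fennick, so Linh controls Fennick.
Neither Linh nor any entity Linh controls holds any voting interest in Ironvale.
So before the transaction, Linh does not control Ironvale.
After the purchase, Linh holds 62% of Ironvale directly, and Anders's stake falls to 26%.
Linh holds 62% of Ironvale, so Linh controls Ironvale.
Linh did not control Ironvale before and does after, so the clause is triggered.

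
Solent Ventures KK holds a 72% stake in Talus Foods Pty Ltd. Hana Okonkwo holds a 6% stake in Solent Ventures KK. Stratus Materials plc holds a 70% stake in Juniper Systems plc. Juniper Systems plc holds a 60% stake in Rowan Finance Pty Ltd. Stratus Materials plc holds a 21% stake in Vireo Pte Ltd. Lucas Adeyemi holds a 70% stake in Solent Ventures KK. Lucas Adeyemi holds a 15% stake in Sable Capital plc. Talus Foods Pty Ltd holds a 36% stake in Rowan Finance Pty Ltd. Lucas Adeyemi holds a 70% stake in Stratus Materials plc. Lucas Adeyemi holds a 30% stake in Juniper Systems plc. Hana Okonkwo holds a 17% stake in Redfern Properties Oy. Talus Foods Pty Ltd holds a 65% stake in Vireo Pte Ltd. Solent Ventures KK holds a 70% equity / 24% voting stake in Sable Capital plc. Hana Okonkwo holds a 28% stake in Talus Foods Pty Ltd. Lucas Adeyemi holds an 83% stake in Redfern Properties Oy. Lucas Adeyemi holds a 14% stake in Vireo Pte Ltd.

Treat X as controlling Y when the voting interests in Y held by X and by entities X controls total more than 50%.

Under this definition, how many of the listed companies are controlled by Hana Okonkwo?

0

Hana's largest direct stake is 28% in Talus, which does not meet the threshold.
Hana controls 0 companies.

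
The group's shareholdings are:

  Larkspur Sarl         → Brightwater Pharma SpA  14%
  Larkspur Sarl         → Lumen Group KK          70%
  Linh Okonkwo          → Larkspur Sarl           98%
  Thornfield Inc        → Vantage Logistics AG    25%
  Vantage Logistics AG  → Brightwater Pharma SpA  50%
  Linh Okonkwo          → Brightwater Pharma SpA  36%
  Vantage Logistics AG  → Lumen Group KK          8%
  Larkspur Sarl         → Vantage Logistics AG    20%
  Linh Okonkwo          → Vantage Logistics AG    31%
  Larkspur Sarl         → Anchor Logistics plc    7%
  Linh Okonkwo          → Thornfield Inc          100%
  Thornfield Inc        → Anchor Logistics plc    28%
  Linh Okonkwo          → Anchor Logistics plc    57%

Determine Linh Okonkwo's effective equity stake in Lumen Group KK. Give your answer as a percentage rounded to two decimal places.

74.65%

Linh reaches Lumen along 4 paths.
Via Thornfield → Vantage: 100% × 25% × 8% = 2%.
Via Vantage: 31% × 8% = 2.48%.
Via Larkspur → Vantage: 98% × 20% × 8% = 1.568%.
Via Larkspur: 98% × 70% = 68.6%.
Total: 2% + 2.48% + 1.568% + 68.6% = 74.648%.
Rounded: 74.65%.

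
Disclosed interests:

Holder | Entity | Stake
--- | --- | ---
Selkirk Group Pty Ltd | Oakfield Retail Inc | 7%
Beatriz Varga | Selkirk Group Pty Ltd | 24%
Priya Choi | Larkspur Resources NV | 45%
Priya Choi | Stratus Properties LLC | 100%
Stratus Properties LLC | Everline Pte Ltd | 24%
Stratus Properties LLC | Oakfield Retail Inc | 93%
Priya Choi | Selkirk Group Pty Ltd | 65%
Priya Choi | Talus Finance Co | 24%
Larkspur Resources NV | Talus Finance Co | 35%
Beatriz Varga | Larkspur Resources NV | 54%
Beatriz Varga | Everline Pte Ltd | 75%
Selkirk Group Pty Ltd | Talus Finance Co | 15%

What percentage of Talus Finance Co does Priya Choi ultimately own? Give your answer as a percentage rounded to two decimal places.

49.50%

Priya reaches Talus along 3 paths.
Via Selkirk: 65% × 15% = 9.75%.
Direct stake: 24% = 24%.
Via Larkspur: 45% × 35% = 15.75%.
Total: 9.75% + 24% + 15.75% = 49.5%.
Rounded: 49.50%.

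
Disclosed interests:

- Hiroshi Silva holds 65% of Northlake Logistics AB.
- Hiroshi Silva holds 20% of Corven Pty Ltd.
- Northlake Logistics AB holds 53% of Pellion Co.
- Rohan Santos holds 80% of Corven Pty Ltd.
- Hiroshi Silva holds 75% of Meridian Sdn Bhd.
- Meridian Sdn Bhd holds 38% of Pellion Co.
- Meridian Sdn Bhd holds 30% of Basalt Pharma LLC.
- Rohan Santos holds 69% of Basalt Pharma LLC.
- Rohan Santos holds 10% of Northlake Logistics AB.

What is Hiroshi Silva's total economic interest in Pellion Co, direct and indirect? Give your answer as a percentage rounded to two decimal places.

62.95%

Hiroshi reaches Pellion along 2 paths.
Via Meridian: 75% × 38% = 28.5%.
Via Northlake: 65% × 53% = 34.45%.
Total: 28.5% + 34.45% = 62.95%.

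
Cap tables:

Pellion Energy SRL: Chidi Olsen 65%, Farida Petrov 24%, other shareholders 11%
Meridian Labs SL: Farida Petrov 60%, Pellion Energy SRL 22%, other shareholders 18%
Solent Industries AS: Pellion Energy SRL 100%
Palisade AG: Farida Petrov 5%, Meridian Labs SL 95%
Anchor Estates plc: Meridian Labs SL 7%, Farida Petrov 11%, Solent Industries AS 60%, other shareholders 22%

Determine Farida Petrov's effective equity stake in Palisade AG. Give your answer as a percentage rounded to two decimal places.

Farida reaches Palisade along 3 paths.
Direct stake: 5% = 5%.
Via Meridian: 60% × 95% = 57%.
Via Pellion → Meridian: 24% × 22% × 95% = 5.016%.
Total: 5% + 57% + 5.016% = 67.016%.
Rounded: 67.02%.

67.02%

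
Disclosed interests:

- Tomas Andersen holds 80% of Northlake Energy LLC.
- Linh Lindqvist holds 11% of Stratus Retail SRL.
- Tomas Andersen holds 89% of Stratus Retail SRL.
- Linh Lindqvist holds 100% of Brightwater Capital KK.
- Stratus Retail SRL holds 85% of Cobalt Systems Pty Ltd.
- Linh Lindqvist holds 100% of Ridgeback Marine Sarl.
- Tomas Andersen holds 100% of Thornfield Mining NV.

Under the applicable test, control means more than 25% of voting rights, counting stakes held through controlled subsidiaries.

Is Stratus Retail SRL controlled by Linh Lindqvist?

No

Linh holds 100% of Brightwater, so Linh controls Brightwater.
Linh holds 100% of Ridgeback, so Linh controls Ridgeback.
In Stratus, Linh's side holds only 11%, not > 25%.
So Linh does not control Stratus.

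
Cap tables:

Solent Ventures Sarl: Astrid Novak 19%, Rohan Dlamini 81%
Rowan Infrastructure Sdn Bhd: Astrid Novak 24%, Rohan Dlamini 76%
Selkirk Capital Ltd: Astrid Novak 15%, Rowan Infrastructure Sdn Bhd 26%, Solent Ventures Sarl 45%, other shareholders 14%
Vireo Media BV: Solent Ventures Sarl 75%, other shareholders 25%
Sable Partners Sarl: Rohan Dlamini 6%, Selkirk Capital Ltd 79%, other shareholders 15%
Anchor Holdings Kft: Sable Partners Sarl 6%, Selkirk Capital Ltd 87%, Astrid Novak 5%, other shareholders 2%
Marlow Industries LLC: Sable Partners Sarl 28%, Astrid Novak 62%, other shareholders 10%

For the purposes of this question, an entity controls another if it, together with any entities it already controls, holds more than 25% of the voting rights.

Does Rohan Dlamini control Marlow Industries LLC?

Yes

Rohan holds 76% of Rowan, so Rohan controls Rowan.
Rohan holds 81% of Solent, so Rohan controls Solent.
Rowan and Solent together hold 26% + 45% = 71% of Selkirk, so Rohan controls Selkirk.
Rohan and Selkirk together hold 6% + 79% = 85% of Sable, so Rohan controls Sable.
Sable holds 28% of Marlow, so Rohan controls Marlow.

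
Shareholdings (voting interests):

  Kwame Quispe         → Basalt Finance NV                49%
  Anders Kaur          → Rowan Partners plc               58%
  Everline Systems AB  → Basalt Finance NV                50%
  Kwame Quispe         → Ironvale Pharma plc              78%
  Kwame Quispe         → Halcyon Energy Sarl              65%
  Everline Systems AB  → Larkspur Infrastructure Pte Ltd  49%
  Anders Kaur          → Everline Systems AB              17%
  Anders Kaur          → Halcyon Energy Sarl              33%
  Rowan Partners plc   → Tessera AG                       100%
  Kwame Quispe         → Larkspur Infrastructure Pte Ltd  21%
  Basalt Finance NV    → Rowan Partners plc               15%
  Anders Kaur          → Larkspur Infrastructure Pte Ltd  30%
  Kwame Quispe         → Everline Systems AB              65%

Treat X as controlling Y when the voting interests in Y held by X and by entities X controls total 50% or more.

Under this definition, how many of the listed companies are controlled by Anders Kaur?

Anders holds 58% of Rowan, so Anders controls Rowan.
Rowan holds 100% of Tessera, so Anders controls Tessera.
No other company's threshold is met.
Anders controls 2 companies.

2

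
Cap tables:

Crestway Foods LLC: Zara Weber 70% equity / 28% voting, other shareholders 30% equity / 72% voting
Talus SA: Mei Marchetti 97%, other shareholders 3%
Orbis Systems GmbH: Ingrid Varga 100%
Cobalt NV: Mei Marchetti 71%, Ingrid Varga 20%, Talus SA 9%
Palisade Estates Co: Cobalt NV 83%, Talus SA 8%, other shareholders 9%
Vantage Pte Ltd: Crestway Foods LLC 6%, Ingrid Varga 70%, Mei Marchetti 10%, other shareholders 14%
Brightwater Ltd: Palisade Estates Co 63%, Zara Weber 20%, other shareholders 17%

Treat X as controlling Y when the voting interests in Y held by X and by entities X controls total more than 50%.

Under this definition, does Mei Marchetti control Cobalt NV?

Mei holds 97% of Talus, so Mei controls Talus.
Mei and Talus together hold 71% + 9% = 80% of Cobalt, so Mei controls Cobalt.

Yes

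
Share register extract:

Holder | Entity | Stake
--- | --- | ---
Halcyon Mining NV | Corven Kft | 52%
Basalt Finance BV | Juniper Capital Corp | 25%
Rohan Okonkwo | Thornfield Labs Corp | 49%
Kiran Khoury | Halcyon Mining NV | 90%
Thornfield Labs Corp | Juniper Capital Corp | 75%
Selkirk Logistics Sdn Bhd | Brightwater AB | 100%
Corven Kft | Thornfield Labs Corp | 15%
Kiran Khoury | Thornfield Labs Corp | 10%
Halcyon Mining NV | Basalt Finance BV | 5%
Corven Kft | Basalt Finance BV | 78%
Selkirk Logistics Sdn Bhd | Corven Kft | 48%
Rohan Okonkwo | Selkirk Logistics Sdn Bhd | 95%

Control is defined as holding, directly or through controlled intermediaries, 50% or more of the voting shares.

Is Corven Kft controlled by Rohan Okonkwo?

Rohan holds 95% of Selkirk, so Rohan controls Selkirk.
Selkirk holds 100% of Brightwater, so Rohan controls Brightwater.
In Corven, Rohan's side holds only 48%, not ≥ 50%.
So Rohan does not control Corven.

No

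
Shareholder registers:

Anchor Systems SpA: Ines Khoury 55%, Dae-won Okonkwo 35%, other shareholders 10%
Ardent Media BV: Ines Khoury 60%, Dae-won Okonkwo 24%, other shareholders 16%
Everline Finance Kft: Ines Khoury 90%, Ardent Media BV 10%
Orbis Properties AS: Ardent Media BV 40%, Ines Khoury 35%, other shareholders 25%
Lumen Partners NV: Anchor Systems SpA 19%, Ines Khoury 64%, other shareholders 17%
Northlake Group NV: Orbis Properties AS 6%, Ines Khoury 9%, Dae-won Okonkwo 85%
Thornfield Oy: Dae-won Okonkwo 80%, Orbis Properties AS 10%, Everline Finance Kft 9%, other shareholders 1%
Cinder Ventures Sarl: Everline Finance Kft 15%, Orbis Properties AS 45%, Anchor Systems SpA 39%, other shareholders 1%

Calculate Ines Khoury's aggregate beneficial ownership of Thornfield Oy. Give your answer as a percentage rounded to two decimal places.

Ines reaches Thornfield along 4 paths.
Via Ardent → Orbis: 60% × 40% × 10% = 2.4%.
Via Orbis: 35% × 10% = 3.5%.
Via Everline: 90% × 9% = 8.1%.
Via Ardent → Everline: 60% × 10% × 9% = 0.54%.
Total: 2.4% + 3.5% + 8.1% + 0.54% = 14.54%.

14.54%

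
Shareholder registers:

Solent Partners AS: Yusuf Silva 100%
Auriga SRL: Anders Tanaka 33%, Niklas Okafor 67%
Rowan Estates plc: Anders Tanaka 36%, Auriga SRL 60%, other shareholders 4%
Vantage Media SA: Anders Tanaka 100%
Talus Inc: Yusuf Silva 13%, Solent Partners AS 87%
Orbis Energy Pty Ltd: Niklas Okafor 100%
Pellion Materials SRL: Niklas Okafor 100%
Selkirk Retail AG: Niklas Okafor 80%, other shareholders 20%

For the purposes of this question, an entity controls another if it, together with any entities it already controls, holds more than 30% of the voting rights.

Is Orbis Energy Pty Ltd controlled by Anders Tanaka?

Anders holds 33% of Auriga, so Anders controls Auriga.
Anders and Auriga together hold 36% + 60% = 96% of Rowan, so Anders controls Rowan.
Anders holds 100% of Vantage, so Anders controls Vantage.
Neither Anders nor any entity Anders controls holds any voting interest in Orbis.
So Anders does not control Orbis.

No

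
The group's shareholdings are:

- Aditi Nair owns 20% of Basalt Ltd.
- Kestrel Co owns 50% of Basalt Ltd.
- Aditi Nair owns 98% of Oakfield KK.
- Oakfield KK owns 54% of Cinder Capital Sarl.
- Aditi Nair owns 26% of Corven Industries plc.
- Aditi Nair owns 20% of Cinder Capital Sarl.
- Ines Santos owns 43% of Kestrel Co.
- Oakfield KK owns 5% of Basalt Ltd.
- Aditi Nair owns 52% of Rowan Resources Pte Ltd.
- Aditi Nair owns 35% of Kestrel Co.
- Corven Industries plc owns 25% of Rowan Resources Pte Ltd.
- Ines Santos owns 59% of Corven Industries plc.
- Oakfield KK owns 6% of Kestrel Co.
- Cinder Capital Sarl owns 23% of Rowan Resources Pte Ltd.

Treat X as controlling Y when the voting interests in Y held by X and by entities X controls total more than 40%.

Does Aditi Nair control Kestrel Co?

Aditi holds 98% of Oakfield, so Aditi controls Oakfield.
Aditi and Oakfield together hold 35% + 6% = 41% of Kestrel, so Aditi controls Kestrel.

Yes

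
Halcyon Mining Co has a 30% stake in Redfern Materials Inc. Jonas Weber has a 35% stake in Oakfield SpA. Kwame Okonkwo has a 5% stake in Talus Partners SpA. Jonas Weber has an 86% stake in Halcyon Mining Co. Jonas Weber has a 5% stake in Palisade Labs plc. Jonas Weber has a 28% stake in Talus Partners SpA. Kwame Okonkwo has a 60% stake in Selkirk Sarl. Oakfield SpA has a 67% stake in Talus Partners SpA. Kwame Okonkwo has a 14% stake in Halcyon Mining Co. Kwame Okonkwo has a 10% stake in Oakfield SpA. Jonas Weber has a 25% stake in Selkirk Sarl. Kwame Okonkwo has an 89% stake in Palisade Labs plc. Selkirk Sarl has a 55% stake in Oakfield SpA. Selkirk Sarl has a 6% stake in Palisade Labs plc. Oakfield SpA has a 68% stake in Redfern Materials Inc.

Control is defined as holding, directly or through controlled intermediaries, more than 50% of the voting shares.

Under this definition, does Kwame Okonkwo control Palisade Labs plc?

Yes

Kwame holds 60% of Selkirk, so Kwame controls Selkirk.
Selkirk and Kwame together hold 6% + 89% = 95% of Palisade, so Kwame controls Palisade.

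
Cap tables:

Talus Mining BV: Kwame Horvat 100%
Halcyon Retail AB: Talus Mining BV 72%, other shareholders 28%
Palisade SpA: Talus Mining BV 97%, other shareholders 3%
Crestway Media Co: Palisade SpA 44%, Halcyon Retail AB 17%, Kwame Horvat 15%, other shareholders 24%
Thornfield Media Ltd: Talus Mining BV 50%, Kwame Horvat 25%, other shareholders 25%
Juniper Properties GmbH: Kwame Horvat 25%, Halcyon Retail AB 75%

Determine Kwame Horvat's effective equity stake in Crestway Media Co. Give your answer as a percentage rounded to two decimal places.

69.92%

Kwame reaches Crestway along 3 paths.
Via Talus → Palisade: 100% × 97% × 44% = 42.68%.
Via Talus → Halcyon: 100% × 72% × 17% = 12.24%.
Direct stake: 15% = 15%.
Total: 42.68% + 12.24% + 15% = 69.92%.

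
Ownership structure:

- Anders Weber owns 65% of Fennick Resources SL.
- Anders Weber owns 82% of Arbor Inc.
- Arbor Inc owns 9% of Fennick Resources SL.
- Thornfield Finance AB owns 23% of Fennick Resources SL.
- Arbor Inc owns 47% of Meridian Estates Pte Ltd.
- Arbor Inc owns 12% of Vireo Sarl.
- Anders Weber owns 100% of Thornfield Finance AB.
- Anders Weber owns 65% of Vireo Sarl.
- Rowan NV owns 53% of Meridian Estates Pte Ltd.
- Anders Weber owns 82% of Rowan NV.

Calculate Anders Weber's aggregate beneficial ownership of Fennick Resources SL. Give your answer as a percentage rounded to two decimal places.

95.38%

Anders reaches Fennick along 3 paths.
Direct stake: 65% = 65%.
Via Thornfield: 100% × 23% = 23%.
Via Arbor: 82% × 9% = 7.38%.
Total: 65% + 23% + 7.38% = 95.38%.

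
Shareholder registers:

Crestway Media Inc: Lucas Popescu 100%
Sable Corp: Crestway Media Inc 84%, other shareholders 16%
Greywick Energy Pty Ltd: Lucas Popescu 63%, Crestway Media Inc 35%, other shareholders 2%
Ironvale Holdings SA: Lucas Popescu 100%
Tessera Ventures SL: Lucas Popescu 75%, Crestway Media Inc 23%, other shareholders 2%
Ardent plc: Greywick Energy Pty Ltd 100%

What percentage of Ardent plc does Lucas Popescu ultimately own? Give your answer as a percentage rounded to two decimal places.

Lucas reaches Ardent along 2 paths.
Via Greywick: 63% × 100% = 63%.
Via Crestway → Greywick: 100% × 35% × 100% = 35%.
Total: 63% + 35% = 98%.
Rounded: 98.00%.

98.00%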